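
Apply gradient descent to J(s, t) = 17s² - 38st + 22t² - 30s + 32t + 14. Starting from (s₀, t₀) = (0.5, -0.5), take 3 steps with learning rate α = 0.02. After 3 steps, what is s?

0.456992

∇J = (34s - 38t - 30, -38s + 44t + 32)
Step 1: at (0.5, -0.5), ∇J = (6, -9) → (0.5, -0.5) − 0.02·(6, -9) = (0.38, -0.32)
Step 2: at (0.38, -0.32), ∇J = (-4.92, 3.48) → (0.38, -0.32) − 0.02·(-4.92, 3.48) = (0.4784, -0.3896)
Step 3: at (0.4784, -0.3896), ∇J = (1.0704, -3.3216) → (0.4784, -0.3896) − 0.02·(1.0704, -3.3216) = (0.456992, -0.323168)
s = 0.456992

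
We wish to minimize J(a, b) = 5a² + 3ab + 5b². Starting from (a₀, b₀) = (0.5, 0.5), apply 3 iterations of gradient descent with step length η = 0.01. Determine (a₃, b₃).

(0.3292515, 0.3292515)

∇J = (10a + 3b, 3a + 10b)
(a₁, b₁) = (0.5, 0.5) − 0.01·(6.5, 6.5) = (0.435, 0.435)
(a₂, b₂) = (0.435, 0.435) − 0.01·(5.655, 5.655) = (0.37845, 0.37845)
(a₃, b₃) = (0.37845, 0.37845) − 0.01·(4.91985, 4.91985) = (0.3292515, 0.3292515)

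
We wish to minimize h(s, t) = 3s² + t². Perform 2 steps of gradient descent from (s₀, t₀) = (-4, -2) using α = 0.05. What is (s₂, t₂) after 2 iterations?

(-1.96, -1.62)

∇h = (6s, 2t)
(s₁, t₁) = (-4, -2) − 0.05·(-24, -4) = (-2.8, -1.8)
(s₂, t₂) = (-2.8, -1.8) − 0.05·(-16.8, -3.6) = (-1.96, -1.62)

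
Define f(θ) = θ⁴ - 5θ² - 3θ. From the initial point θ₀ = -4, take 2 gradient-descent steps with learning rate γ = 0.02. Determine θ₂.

0.51161024

f′(θ) = 4θ³ - 10θ - 3
θ₁ = -4 − 0.02·(-219) = 0.38
θ₂ = 0.38 − 0.02·(-6.580512) = 0.51161024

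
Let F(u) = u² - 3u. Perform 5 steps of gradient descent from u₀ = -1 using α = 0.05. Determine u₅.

F′(u) = 2u - 3
Step 1: F′(-1) = -5; u₁ = -1 − 0.05·(-5) = -0.75
Step 2: F′(-0.75) = -4.5; u₂ = -0.75 − 0.05·(-4.5) = -0.525
Step 3: F′(-0.525) = -4.05; u₃ = -0.525 − 0.05·(-4.05) = -0.3225
Step 4: F′(-0.3225) = -3.645; u₄ = -0.3225 − 0.05·(-3.645) = -0.14025
Step 5: F′(-0.14025) = -3.2805; u₅ = -0.14025 − 0.05·(-3.2805) = 0.023775

0.023775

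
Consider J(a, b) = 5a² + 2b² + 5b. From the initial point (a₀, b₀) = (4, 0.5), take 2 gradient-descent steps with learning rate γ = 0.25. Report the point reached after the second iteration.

(9, -1.25)

∇J = (10a, 4b + 5)
(a₁, b₁) = (4, 0.5) − 0.25·(40, 7) = (-6, -1.25)
(a₂, b₂) = (-6, -1.25) − 0.25·(-60, 0) = (9, -1.25)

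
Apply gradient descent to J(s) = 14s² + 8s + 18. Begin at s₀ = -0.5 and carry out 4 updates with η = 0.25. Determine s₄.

-278

J′(s) = 28s + 8
s₁ = -0.5 − 0.25·(-6) = 1
s₂ = 1 − 0.25·36 = -8
s₃ = -8 − 0.25·(-216) = 46
s₄ = 46 − 0.25·1296 = -278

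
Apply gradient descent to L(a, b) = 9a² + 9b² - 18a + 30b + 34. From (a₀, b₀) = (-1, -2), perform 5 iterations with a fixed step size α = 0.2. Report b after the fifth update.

∇L = (18a - 18, 18b + 30)
(a₁, b₁) = (-1, -2) − 0.2·(-36, -6) = (6.2, -0.8)
(a₂, b₂) = (6.2, -0.8) − 0.2·(93.6, 15.6) = (-12.52, -3.92)
(a₃, b₃) = (-12.52, -3.92) − 0.2·(-243.36, -40.56) = (36.152, 4.192)
(a₄, b₄) = (36.152, 4.192) − 0.2·(632.736, 105.456) = (-90.3952, -16.8992)
(a₅, b₅) = (-90.3952, -16.8992) − 0.2·(-1645.1136, -274.1856) = (238.62752, 37.93792)
b = 37.93792

37.93792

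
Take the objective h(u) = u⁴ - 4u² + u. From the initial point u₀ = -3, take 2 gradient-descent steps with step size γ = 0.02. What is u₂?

-1.38191168

h′(u) = 4u³ - 8u + 1
u₁ = -3 − 0.02·(-83) = -1.34
u₂ = -1.34 − 0.02·2.095584 = -1.38191168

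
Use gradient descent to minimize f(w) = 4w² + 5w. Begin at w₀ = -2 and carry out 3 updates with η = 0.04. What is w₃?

-1.057344

f′(w) = 8w + 5
w₁ = -2 − 0.04·(-11) = -1.56
w₂ = -1.56 − 0.04·(-7.48) = -1.2608
w₃ = -1.2608 − 0.04·(-5.0864) = -1.057344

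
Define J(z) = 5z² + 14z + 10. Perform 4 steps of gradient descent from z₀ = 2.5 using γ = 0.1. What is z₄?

-1.4

J′(z) = 10z + 14
z₁ = 2.5 − 0.1·39 = -1.4
z₂ = -1.4 − 0.1·0 = -1.4
z₃ = -1.4 − 0.1·0 = -1.4
z₄ = -1.4 − 0.1·0 = -1.4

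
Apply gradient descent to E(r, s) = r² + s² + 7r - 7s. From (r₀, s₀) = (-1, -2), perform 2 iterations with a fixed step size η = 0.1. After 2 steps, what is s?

∇E = (2r + 7, 2s - 7)
Step 1: at (-1, -2), ∇E = (5, -11) → (-1, -2) − 0.1·(5, -11) = (-1.5, -0.9)
Step 2: at (-1.5, -0.9), ∇E = (4, -8.8) → (-1.5, -0.9) − 0.1·(4, -8.8) = (-1.9, -0.02)
s = -0.02

-0.02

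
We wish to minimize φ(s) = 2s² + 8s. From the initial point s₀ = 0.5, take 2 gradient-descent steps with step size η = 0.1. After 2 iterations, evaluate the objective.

-6.38

φ′(s) = 4s + 8
Step 1: φ′(0.5) = 10; s₁ = 0.5 − 0.1·10 = -0.5
Step 2: φ′(-0.5) = 6; s₂ = -0.5 − 0.1·6 = -1.1
φ(-1.1) = -6.38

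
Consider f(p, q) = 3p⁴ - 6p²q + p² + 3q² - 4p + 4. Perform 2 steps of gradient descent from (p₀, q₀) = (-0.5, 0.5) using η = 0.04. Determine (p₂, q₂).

(-0.22483712, 0.365504)

∇f = (12p³ - 12pq + 2p - 4, -6p² + 6q)
Step 1: at (-0.5, 0.5), ∇f = (-3.5, 1.5) → (-0.5, 0.5) − 0.04·(-3.5, 1.5) = (-0.36, 0.44)
Step 2: at (-0.36, 0.44), ∇f = (-3.379072, 1.8624) → (-0.36, 0.44) − 0.04·(-3.379072, 1.8624) = (-0.22483712, 0.365504)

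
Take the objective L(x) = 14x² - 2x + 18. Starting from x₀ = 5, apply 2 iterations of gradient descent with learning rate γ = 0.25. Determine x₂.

177.5

L′(x) = 28x - 2
x₁ = 5 − 0.25·138 = -29.5
x₂ = -29.5 − 0.25·(-828) = 177.5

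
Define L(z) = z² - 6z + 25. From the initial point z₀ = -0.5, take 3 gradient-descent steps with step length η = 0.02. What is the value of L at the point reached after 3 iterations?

L′(z) = 2z - 6
z₁ = -0.5 − 0.02·(-7) = -0.36
z₂ = -0.36 − 0.02·(-6.72) = -0.2256
z₃ = -0.2256 − 0.02·(-6.4512) = -0.096576
L(-0.096576) = 25.588782923776

25.588782923776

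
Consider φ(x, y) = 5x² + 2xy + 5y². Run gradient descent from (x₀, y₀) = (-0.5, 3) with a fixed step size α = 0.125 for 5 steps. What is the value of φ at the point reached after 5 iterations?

0.018310546875

∇φ = (10x + 2y, 2x + 10y)
Step 1: at (-0.5, 3), ∇φ = (1, 29) → (-0.5, 3) − 0.125·(1, 29) = (-0.625, -0.625)
Step 2: at (-0.625, -0.625), ∇φ = (-7.5, -7.5) → (-0.625, -0.625) − 0.125·(-7.5, -7.5) = (0.3125, 0.3125)
Step 3: at (0.3125, 0.3125), ∇φ = (3.75, 3.75) → (0.3125, 0.3125) − 0.125·(3.75, 3.75) = (-0.15625, -0.15625)
Step 4: at (-0.15625, -0.15625), ∇φ = (-1.875, -1.875) → (-0.15625, -0.15625) − 0.125·(-1.875, -1.875) = (0.078125, 0.078125)
Step 5: at (0.078125, 0.078125), ∇φ = (0.9375, 0.9375) → (0.078125, 0.078125) − 0.125·(0.9375, 0.9375) = (-0.0390625, -0.0390625)
φ(-0.0390625, -0.0390625) = 0.018310546875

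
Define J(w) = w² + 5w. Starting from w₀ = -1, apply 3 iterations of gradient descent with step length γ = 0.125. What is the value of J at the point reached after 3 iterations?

J′(w) = 2w + 5
Step 1: J′(-1) = 3; w₁ = -1 − 0.125·3 = -1.375
Step 2: J′(-1.375) = 2.25; w₂ = -1.375 − 0.125·2.25 = -1.65625
Step 3: J′(-1.65625) = 1.6875; w₃ = -1.65625 − 0.125·1.6875 = -1.8671875
J(-1.8671875) = -5.84954833984375

-5.84954833984375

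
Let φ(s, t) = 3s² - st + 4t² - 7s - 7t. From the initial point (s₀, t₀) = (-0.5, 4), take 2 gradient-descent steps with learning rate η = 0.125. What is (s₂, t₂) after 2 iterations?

∇φ = (6s - t - 7, -s + 8t - 7)
Step 1: at (-0.5, 4), ∇φ = (-14, 25.5) → (-0.5, 4) − 0.125·(-14, 25.5) = (1.25, 0.8125)
Step 2: at (1.25, 0.8125), ∇φ = (-0.3125, -1.75) → (1.25, 0.8125) − 0.125·(-0.3125, -1.75) = (1.2890625, 1.03125)

(1.2890625, 1.03125)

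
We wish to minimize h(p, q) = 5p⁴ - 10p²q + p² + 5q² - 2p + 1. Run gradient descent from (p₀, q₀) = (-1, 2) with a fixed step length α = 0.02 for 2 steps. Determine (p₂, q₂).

∇h = (20p³ - 20pq + 2p - 2, -10p² + 10q)
Step 1: at (-1, 2), ∇h = (16, 10) → (-1, 2) − 0.02·(16, 10) = (-1.32, 1.8)
Step 2: at (-1.32, 1.8), ∇h = (-3.11936, 0.576) → (-1.32, 1.8) − 0.02·(-3.11936, 0.576) = (-1.2576128, 1.78848)

(-1.2576128, 1.78848)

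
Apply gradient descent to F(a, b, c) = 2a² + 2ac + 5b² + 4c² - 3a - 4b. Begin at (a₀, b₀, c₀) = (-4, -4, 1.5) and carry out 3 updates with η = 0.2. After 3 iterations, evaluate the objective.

94.881856

∇F = (4a + 2c - 3, 10b - 4, 2a + 8c)
Step 1: at (-4, -4, 1.5), ∇F = (-16, -44, 4) → (-4, -4, 1.5) − 0.2·(-16, -44, 4) = (-0.8, 4.8, 0.7)
Step 2: at (-0.8, 4.8, 0.7), ∇F = (-4.8, 44, 4) → (-0.8, 4.8, 0.7) − 0.2·(-4.8, 44, 4) = (0.16, -4, -0.1)
Step 3: at (0.16, -4, -0.1), ∇F = (-2.56, -44, -0.48) → (0.16, -4, -0.1) − 0.2·(-2.56, -44, -0.48) = (0.672, 4.8, -0.004)
F(0.672, 4.8, -0.004) = 94.881856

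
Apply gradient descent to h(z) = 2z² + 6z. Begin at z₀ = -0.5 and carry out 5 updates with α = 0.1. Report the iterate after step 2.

h′(z) = 4z + 6
Step 1: h′(-0.5) = 4; z₁ = -0.5 − 0.1·4 = -0.9
Step 2: h′(-0.9) = 2.4; z₂ = -0.9 − 0.1·2.4 = -1.14

-1.14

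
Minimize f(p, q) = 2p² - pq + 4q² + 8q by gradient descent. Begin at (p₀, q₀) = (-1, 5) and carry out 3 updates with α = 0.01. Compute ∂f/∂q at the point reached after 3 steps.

∇f = (4p - q, -p + 8q + 8)
(p₁, q₁) = (-1, 5) − 0.01·(-9, 49) = (-0.91, 4.51)
(p₂, q₂) = (-0.91, 4.51) − 0.01·(-8.15, 44.99) = (-0.8285, 4.0601)
(p₃, q₃) = (-0.8285, 4.0601) − 0.01·(-7.3741, 41.3093) = (-0.754759, 3.647007)
∂f/∂q at (-0.754759, 3.647007) = 37.930815

37.930815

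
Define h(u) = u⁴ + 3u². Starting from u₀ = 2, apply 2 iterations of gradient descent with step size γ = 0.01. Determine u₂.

h′(u) = 4u³ + 6u
Step 1: h′(2) = 44; u₁ = 2 − 0.01·44 = 1.56
Step 2: h′(1.56) = 24.545664; u₂ = 1.56 − 0.01·24.545664 = 1.31454336

1.31454336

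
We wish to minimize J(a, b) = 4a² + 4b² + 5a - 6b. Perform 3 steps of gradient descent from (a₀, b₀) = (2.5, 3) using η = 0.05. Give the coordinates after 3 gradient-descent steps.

∇J = (8a + 5, 8b - 6)
Step 1: at (2.5, 3), ∇J = (25, 18) → (2.5, 3) − 0.05·(25, 18) = (1.25, 2.1)
Step 2: at (1.25, 2.1), ∇J = (15, 10.8) → (1.25, 2.1) − 0.05·(15, 10.8) = (0.5, 1.56)
Step 3: at (0.5, 1.56), ∇J = (9, 6.48) → (0.5, 1.56) − 0.05·(9, 6.48) = (0.05, 1.236)

(0.05, 1.236)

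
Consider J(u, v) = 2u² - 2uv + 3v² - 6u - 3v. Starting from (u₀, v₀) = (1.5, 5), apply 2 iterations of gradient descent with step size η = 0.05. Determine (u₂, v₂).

∇J = (4u - 2v - 6, -2u + 6v - 3)
Step 1: at (1.5, 5), ∇J = (-10, 24) → (1.5, 5) − 0.05·(-10, 24) = (2, 3.8)
Step 2: at (2, 3.8), ∇J = (-5.6, 15.8) → (2, 3.8) − 0.05·(-5.6, 15.8) = (2.28, 3.01)

(2.28, 3.01)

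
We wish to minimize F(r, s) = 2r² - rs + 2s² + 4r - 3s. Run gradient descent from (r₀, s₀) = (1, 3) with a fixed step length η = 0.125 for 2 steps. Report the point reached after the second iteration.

(-0.0625, 1.421875)

∇F = (4r - s + 4, -r + 4s - 3)
(r₁, s₁) = (1, 3) − 0.125·(5, 8) = (0.375, 2)
(r₂, s₂) = (0.375, 2) − 0.125·(3.5, 4.625) = (-0.0625, 1.421875)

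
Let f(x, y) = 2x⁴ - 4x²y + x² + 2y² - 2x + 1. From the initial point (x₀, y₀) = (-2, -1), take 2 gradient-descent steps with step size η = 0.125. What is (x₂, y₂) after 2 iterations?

(-649.984375, 39.03125)

∇f = (8x³ - 8xy + 2x - 2, -4x² + 4y)
(x₁, y₁) = (-2, -1) − 0.125·(-86, -20) = (8.75, 1.5)
(x₂, y₂) = (8.75, 1.5) − 0.125·(5269.875, -300.25) = (-649.984375, 39.03125)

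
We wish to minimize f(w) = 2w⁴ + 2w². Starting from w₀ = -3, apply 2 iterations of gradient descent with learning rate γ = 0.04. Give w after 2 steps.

-68.20989696

f′(w) = 8w³ + 4w
w₁ = -3 − 0.04·(-228) = 6.12
w₂ = 6.12 − 0.04·1858.247424 = -68.20989696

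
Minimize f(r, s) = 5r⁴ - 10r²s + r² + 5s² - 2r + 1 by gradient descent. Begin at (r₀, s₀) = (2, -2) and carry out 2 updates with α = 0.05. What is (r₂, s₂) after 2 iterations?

(1011.211, 51.505)

∇f = (20r³ - 20rs + 2r - 2, -10r² + 10s)
Step 1: at (2, -2), ∇f = (242, -60) → (2, -2) − 0.05·(242, -60) = (-10.1, 1)
Step 2: at (-10.1, 1), ∇f = (-20426.22, -1010.1) → (-10.1, 1) − 0.05·(-20426.22, -1010.1) = (1011.211, 51.505)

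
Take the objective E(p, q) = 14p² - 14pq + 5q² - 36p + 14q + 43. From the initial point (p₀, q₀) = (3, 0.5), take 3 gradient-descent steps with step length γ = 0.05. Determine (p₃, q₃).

(1.323, 1.4975)

∇E = (28p - 14q - 36, -14p + 10q + 14)
Step 1: at (3, 0.5), ∇E = (41, -23) → (3, 0.5) − 0.05·(41, -23) = (0.95, 1.65)
Step 2: at (0.95, 1.65), ∇E = (-32.5, 17.2) → (0.95, 1.65) − 0.05·(-32.5, 17.2) = (2.575, 0.79)
Step 3: at (2.575, 0.79), ∇E = (25.04, -14.15) → (2.575, 0.79) − 0.05·(25.04, -14.15) = (1.323, 1.4975)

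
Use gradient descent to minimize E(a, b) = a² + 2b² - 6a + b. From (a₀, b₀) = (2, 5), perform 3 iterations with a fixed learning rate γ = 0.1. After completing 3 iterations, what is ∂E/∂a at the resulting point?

∇E = (2a - 6, 4b + 1)
Step 1: at (2, 5), ∇E = (-2, 21) → (2, 5) − 0.1·(-2, 21) = (2.2, 2.9)
Step 2: at (2.2, 2.9), ∇E = (-1.6, 12.6) → (2.2, 2.9) − 0.1·(-1.6, 12.6) = (2.36, 1.64)
Step 3: at (2.36, 1.64), ∇E = (-1.28, 7.56) → (2.36, 1.64) − 0.1·(-1.28, 7.56) = (2.488, 0.884)
∂E/∂a at (2.488, 0.884) = -1.024

-1.024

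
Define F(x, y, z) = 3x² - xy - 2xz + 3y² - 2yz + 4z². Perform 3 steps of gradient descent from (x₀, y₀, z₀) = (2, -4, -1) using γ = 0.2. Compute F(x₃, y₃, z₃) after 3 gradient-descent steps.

∇F = (6x - y - 2z, -x + 6y - 2z, -2x - 2y + 8z)
(x₁, y₁, z₁) = (2, -4, -1) − 0.2·(18, -24, -4) = (-1.6, 0.8, -0.2)
(x₂, y₂, z₂) = (-1.6, 0.8, -0.2) − 0.2·(-10, 6.8, 0) = (0.4, -0.56, -0.2)
(x₃, y₃, z₃) = (0.4, -0.56, -0.2) − 0.2·(3.36, -3.36, -1.28) = (-0.272, 0.112, 0.056)
F(-0.272, 0.112, 0.056) = 0.320512

0.320512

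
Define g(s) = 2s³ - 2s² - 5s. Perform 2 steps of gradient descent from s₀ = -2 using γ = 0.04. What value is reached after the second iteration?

g′(s) = 6s² - 4s - 5
Step 1: g′(-2) = 27; s₁ = -2 − 0.04·27 = -3.08
Step 2: g′(-3.08) = 64.2384; s₂ = -3.08 − 0.04·64.2384 = -5.649536

-5.649536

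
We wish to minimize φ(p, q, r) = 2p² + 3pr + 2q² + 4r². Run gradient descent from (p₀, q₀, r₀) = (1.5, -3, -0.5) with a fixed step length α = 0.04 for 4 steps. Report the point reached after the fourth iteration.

(0.9366528, -1.49361408, -0.45774848)

∇φ = (4p + 3r, 4q, 3p + 8r)
Step 1: at (1.5, -3, -0.5), ∇φ = (4.5, -12, 0.5) → (1.5, -3, -0.5) − 0.04·(4.5, -12, 0.5) = (1.32, -2.52, -0.52)
Step 2: at (1.32, -2.52, -0.52), ∇φ = (3.72, -10.08, -0.2) → (1.32, -2.52, -0.52) − 0.04·(3.72, -10.08, -0.2) = (1.1712, -2.1168, -0.512)
Step 3: at (1.1712, -2.1168, -0.512), ∇φ = (3.1488, -8.4672, -0.5824) → (1.1712, -2.1168, -0.512) − 0.04·(3.1488, -8.4672, -0.5824) = (1.045248, -1.778112, -0.488704)
Step 4: at (1.045248, -1.778112, -0.488704), ∇φ = (2.71488, -7.112448, -0.773888) → (1.045248, -1.778112, -0.488704) − 0.04·(2.71488, -7.112448, -0.773888) = (0.9366528, -1.49361408, -0.45774848)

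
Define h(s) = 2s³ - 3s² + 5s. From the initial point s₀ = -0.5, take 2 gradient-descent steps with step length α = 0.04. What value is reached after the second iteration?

-1.477056

h′(s) = 6s² - 6s + 5
Step 1: h′(-0.5) = 9.5; s₁ = -0.5 − 0.04·9.5 = -0.88
Step 2: h′(-0.88) = 14.9264; s₂ = -0.88 − 0.04·14.9264 = -1.477056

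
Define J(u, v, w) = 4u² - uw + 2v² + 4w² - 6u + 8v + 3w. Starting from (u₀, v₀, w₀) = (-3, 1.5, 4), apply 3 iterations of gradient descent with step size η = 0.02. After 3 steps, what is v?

∇J = (8u - w - 6, 4v + 8, -u + 8w + 3)
(u₁, v₁, w₁) = (-3, 1.5, 4) − 0.02·(-34, 14, 38) = (-2.32, 1.22, 3.24)
(u₂, v₂, w₂) = (-2.32, 1.22, 3.24) − 0.02·(-27.8, 12.88, 31.24) = (-1.764, 0.9624, 2.6152)
(u₃, v₃, w₃) = (-1.764, 0.9624, 2.6152) − 0.02·(-22.7272, 11.8496, 25.6856) = (-1.309456, 0.725408, 2.101488)
v = 0.725408

0.725408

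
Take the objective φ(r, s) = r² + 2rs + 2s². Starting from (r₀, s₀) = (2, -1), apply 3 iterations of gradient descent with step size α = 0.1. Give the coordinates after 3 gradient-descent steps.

∇φ = (2r + 2s, 2r + 4s)
Step 1: at (2, -1), ∇φ = (2, 0) → (2, -1) − 0.1·(2, 0) = (1.8, -1)
Step 2: at (1.8, -1), ∇φ = (1.6, -0.4) → (1.8, -1) − 0.1·(1.6, -0.4) = (1.64, -0.96)
Step 3: at (1.64, -0.96), ∇φ = (1.36, -0.56) → (1.64, -0.96) − 0.1·(1.36, -0.56) = (1.504, -0.904)

(1.504, -0.904)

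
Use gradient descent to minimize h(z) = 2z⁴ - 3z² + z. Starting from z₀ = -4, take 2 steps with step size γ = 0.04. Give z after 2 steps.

h′(z) = 8z³ - 6z + 1
Step 1: h′(-4) = -487; z₁ = -4 − 0.04·(-487) = 15.48
Step 2: h′(15.48) = 29583.948736; z₂ = 15.48 − 0.04·29583.948736 = -1167.87794944

-1167.87794944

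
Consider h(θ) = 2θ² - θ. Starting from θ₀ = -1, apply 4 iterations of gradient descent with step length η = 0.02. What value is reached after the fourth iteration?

h′(θ) = 4θ - 1
Step 1: h′(-1) = -5; θ₁ = -1 − 0.02·(-5) = -0.9
Step 2: h′(-0.9) = -4.6; θ₂ = -0.9 − 0.02·(-4.6) = -0.808
Step 3: h′(-0.808) = -4.232; θ₃ = -0.808 − 0.02·(-4.232) = -0.72336
Step 4: h′(-0.72336) = -3.89344; θ₄ = -0.72336 − 0.02·(-3.89344) = -0.6454912

-0.6454912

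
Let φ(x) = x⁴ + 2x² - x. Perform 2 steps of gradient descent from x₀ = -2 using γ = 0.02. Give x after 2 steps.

φ′(x) = 4x³ + 4x - 1
x₁ = -2 − 0.02·(-41) = -1.18
x₂ = -1.18 − 0.02·(-12.292128) = -0.93415744

-0.93415744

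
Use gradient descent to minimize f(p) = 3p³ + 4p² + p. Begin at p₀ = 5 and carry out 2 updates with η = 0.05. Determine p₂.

f′(p) = 9p² + 8p + 1
p₁ = 5 − 0.05·266 = -8.3
p₂ = -8.3 − 0.05·554.61 = -36.0305

-36.0305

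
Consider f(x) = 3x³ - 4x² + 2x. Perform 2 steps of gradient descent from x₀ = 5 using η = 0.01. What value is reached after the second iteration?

2.478679

f′(x) = 9x² - 8x + 2
Step 1: f′(5) = 187; x₁ = 5 − 0.01·187 = 3.13
Step 2: f′(3.13) = 65.1321; x₂ = 3.13 − 0.01·65.1321 = 2.478679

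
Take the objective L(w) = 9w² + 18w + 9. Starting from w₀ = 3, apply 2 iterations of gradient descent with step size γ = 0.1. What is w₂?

1.56

L′(w) = 18w + 18
w₁ = 3 − 0.1·72 = -4.2
w₂ = -4.2 − 0.1·(-57.6) = 1.56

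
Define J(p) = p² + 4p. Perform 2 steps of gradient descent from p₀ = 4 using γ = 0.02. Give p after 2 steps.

J′(p) = 2p + 4
p₁ = 4 − 0.02·12 = 3.76
p₂ = 3.76 − 0.02·11.52 = 3.5296

3.5296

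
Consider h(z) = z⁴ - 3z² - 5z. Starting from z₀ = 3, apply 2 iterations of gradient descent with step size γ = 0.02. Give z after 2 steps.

h′(z) = 4z³ - 6z - 5
z₁ = 3 − 0.02·85 = 1.3
z₂ = 1.3 − 0.02·(-4.012) = 1.38024

1.38024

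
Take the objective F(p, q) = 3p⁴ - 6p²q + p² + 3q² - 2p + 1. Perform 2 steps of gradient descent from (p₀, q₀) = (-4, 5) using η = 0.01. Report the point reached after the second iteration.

∇F = (12p³ - 12pq + 2p - 2, -6p² + 6q)
(p₁, q₁) = (-4, 5) − 0.01·(-538, -66) = (1.38, 5.66)
(p₂, q₂) = (1.38, 5.66) − 0.01·(-61.432736, 22.5336) = (1.99432736, 5.434664)

(1.99432736, 5.434664)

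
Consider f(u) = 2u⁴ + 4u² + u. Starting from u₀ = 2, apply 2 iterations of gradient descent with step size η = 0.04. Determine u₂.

-0.27308032

f′(u) = 8u³ + 8u + 1
u₁ = 2 − 0.04·81 = -1.24
u₂ = -1.24 − 0.04·(-24.172992) = -0.27308032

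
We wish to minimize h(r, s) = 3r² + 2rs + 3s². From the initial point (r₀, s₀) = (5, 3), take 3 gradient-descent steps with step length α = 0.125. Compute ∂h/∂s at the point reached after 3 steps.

∇h = (6r + 2s, 2r + 6s)
(r₁, s₁) = (5, 3) − 0.125·(36, 28) = (0.5, -0.5)
(r₂, s₂) = (0.5, -0.5) − 0.125·(2, -2) = (0.25, -0.25)
(r₃, s₃) = (0.25, -0.25) − 0.125·(1, -1) = (0.125, -0.125)
∂h/∂s at (0.125, -0.125) = -0.5

-0.5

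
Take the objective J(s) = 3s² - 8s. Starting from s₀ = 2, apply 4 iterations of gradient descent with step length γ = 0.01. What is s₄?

J′(s) = 6s - 8
Step 1: J′(2) = 4; s₁ = 2 − 0.01·4 = 1.96
Step 2: J′(1.96) = 3.76; s₂ = 1.96 − 0.01·3.76 = 1.9224
Step 3: J′(1.9224) = 3.5344; s₃ = 1.9224 − 0.01·3.5344 = 1.887056
Step 4: J′(1.887056) = 3.322336; s₄ = 1.887056 − 0.01·3.322336 = 1.85383264

1.85383264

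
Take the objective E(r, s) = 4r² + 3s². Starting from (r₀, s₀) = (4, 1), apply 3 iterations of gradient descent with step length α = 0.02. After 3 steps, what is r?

∇E = (8r, 6s)
(r₁, s₁) = (4, 1) − 0.02·(32, 6) = (3.36, 0.88)
(r₂, s₂) = (3.36, 0.88) − 0.02·(26.88, 5.28) = (2.8224, 0.7744)
(r₃, s₃) = (2.8224, 0.7744) − 0.02·(22.5792, 4.6464) = (2.370816, 0.681472)
r = 2.370816

2.370816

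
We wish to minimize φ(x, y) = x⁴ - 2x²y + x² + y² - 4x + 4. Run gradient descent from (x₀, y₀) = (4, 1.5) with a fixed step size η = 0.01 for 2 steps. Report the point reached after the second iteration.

(1.58818624, 1.807992)

∇φ = (4x³ - 4xy + 2x - 4, -2x² + 2y)
Step 1: at (4, 1.5), ∇φ = (236, -29) → (4, 1.5) − 0.01·(236, -29) = (1.64, 1.79)
Step 2: at (1.64, 1.79), ∇φ = (5.181376, -1.7992) → (1.64, 1.79) − 0.01·(5.181376, -1.7992) = (1.58818624, 1.807992)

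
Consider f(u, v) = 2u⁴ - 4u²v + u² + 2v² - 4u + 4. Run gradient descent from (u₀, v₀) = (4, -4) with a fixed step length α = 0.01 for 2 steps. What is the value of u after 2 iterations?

-0.56441728

∇f = (8u³ - 8uv + 2u - 4, -4u² + 4v)
(u₁, v₁) = (4, -4) − 0.01·(644, -80) = (-2.44, -3.2)
(u₂, v₂) = (-2.44, -3.2) − 0.01·(-187.558272, -36.6144) = (-0.56441728, -2.833856)
u = -0.56441728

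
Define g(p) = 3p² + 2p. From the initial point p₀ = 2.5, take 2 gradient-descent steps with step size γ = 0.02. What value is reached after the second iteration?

1.8608

g′(p) = 6p + 2
p₁ = 2.5 − 0.02·17 = 2.16
p₂ = 2.16 − 0.02·14.96 = 1.8608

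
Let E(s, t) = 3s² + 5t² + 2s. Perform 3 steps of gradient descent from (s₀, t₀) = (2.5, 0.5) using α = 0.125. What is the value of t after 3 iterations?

∇E = (6s + 2, 10t)
Step 1: at (2.5, 0.5), ∇E = (17, 5) → (2.5, 0.5) − 0.125·(17, 5) = (0.375, -0.125)
Step 2: at (0.375, -0.125), ∇E = (4.25, -1.25) → (0.375, -0.125) − 0.125·(4.25, -1.25) = (-0.15625, 0.03125)
Step 3: at (-0.15625, 0.03125), ∇E = (1.0625, 0.3125) → (-0.15625, 0.03125) − 0.125·(1.0625, 0.3125) = (-0.2890625, -0.0078125)
t = -0.0078125

-0.0078125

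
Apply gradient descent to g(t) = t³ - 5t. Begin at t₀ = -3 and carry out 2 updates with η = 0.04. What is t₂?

g′(t) = 3t² - 5
t₁ = -3 − 0.04·22 = -3.88
t₂ = -3.88 − 0.04·40.1632 = -5.486528

-5.486528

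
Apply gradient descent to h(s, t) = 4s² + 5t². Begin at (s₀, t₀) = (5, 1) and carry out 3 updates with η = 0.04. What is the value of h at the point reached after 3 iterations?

∇h = (8s, 10t)
(s₁, t₁) = (5, 1) − 0.04·(40, 10) = (3.4, 0.6)
(s₂, t₂) = (3.4, 0.6) − 0.04·(27.2, 6) = (2.312, 0.36)
(s₃, t₃) = (2.312, 0.36) − 0.04·(18.496, 3.6) = (1.57216, 0.216)
h(1.57216, 0.216) = 10.1200282624

10.1200282624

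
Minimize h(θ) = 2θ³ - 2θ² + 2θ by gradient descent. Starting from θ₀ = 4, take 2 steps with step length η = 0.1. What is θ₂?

-16.664

h′(θ) = 6θ² - 4θ + 2
θ₁ = 4 − 0.1·82 = -4.2
θ₂ = -4.2 − 0.1·124.64 = -16.664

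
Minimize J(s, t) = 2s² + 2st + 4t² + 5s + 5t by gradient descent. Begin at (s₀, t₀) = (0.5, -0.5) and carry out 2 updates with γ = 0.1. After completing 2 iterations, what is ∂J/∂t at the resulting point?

∇J = (4s + 2t + 5, 2s + 8t + 5)
Step 1: at (0.5, -0.5), ∇J = (6, 2) → (0.5, -0.5) − 0.1·(6, 2) = (-0.1, -0.7)
Step 2: at (-0.1, -0.7), ∇J = (3.2, -0.8) → (-0.1, -0.7) − 0.1·(3.2, -0.8) = (-0.42, -0.62)
∂J/∂t at (-0.42, -0.62) = -0.8

-0.8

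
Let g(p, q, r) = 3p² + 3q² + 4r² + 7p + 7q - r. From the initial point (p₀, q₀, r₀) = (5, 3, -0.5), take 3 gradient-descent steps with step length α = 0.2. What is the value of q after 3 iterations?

∇g = (6p + 7, 6q + 7, 8r - 1)
Step 1: at (5, 3, -0.5), ∇g = (37, 25, -5) → (5, 3, -0.5) − 0.2·(37, 25, -5) = (-2.4, -2, 0.5)
Step 2: at (-2.4, -2, 0.5), ∇g = (-7.4, -5, 3) → (-2.4, -2, 0.5) − 0.2·(-7.4, -5, 3) = (-0.92, -1, -0.1)
Step 3: at (-0.92, -1, -0.1), ∇g = (1.48, 1, -1.8) → (-0.92, -1, -0.1) − 0.2·(1.48, 1, -1.8) = (-1.216, -1.2, 0.26)
q = -1.2

-1.2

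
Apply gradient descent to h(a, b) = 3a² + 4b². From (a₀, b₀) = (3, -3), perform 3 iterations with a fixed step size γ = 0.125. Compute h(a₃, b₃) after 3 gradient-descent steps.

∇h = (6a, 8b)
Step 1: at (3, -3), ∇h = (18, -24) → (3, -3) − 0.125·(18, -24) = (0.75, 0)
Step 2: at (0.75, 0), ∇h = (4.5, 0) → (0.75, 0) − 0.125·(4.5, 0) = (0.1875, 0)
Step 3: at (0.1875, 0), ∇h = (1.125, 0) → (0.1875, 0) − 0.125·(1.125, 0) = (0.046875, 0)
h(0.046875, 0) = 0.006591796875

0.006591796875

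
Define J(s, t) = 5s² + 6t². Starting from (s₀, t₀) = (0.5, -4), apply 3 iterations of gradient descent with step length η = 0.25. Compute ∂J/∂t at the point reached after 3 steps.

∇J = (10s, 12t)
Step 1: at (0.5, -4), ∇J = (5, -48) → (0.5, -4) − 0.25·(5, -48) = (-0.75, 8)
Step 2: at (-0.75, 8), ∇J = (-7.5, 96) → (-0.75, 8) − 0.25·(-7.5, 96) = (1.125, -16)
Step 3: at (1.125, -16), ∇J = (11.25, -192) → (1.125, -16) − 0.25·(11.25, -192) = (-1.6875, 32)
∂J/∂t at (-1.6875, 32) = 384

384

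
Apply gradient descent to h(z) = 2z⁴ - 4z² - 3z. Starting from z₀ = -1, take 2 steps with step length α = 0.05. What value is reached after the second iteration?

h′(z) = 8z³ - 8z - 3
z₁ = -1 − 0.05·(-3) = -0.85
z₂ = -0.85 − 0.05·(-1.113) = -0.79435

-0.79435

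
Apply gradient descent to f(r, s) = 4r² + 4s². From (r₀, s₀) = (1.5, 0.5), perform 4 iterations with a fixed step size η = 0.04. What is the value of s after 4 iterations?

0.10690688

∇f = (8r, 8s)
Step 1: at (1.5, 0.5), ∇f = (12, 4) → (1.5, 0.5) − 0.04·(12, 4) = (1.02, 0.34)
Step 2: at (1.02, 0.34), ∇f = (8.16, 2.72) → (1.02, 0.34) − 0.04·(8.16, 2.72) = (0.6936, 0.2312)
Step 3: at (0.6936, 0.2312), ∇f = (5.5488, 1.8496) → (0.6936, 0.2312) − 0.04·(5.5488, 1.8496) = (0.471648, 0.157216)
Step 4: at (0.471648, 0.157216), ∇f = (3.773184, 1.257728) → (0.471648, 0.157216) − 0.04·(3.773184, 1.257728) = (0.32072064, 0.10690688)
s = 0.10690688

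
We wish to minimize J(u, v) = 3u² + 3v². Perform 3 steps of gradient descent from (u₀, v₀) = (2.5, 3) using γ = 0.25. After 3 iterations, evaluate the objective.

0.71484375

∇J = (6u, 6v)
Step 1: at (2.5, 3), ∇J = (15, 18) → (2.5, 3) − 0.25·(15, 18) = (-1.25, -1.5)
Step 2: at (-1.25, -1.5), ∇J = (-7.5, -9) → (-1.25, -1.5) − 0.25·(-7.5, -9) = (0.625, 0.75)
Step 3: at (0.625, 0.75), ∇J = (3.75, 4.5) → (0.625, 0.75) − 0.25·(3.75, 4.5) = (-0.3125, -0.375)
J(-0.3125, -0.375) = 0.71484375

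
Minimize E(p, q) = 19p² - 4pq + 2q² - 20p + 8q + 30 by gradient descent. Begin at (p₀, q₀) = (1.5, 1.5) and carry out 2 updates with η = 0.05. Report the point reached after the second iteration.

∇E = (38p - 4q - 20, -4p + 4q + 8)
Step 1: at (1.5, 1.5), ∇E = (31, 8) → (1.5, 1.5) − 0.05·(31, 8) = (-0.05, 1.1)
Step 2: at (-0.05, 1.1), ∇E = (-26.3, 12.6) → (-0.05, 1.1) − 0.05·(-26.3, 12.6) = (1.265, 0.47)

(1.265, 0.47)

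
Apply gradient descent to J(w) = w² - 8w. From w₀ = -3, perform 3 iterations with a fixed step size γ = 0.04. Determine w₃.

-1.450816

J′(w) = 2w - 8
w₁ = -3 − 0.04·(-14) = -2.44
w₂ = -2.44 − 0.04·(-12.88) = -1.9248
w₃ = -1.9248 − 0.04·(-11.8496) = -1.450816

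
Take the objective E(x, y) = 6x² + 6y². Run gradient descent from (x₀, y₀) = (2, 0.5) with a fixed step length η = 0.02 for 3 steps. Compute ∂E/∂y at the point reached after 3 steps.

2.633856

∇E = (12x, 12y)
Step 1: at (2, 0.5), ∇E = (24, 6) → (2, 0.5) − 0.02·(24, 6) = (1.52, 0.38)
Step 2: at (1.52, 0.38), ∇E = (18.24, 4.56) → (1.52, 0.38) − 0.02·(18.24, 4.56) = (1.1552, 0.2888)
Step 3: at (1.1552, 0.2888), ∇E = (13.8624, 3.4656) → (1.1552, 0.2888) − 0.02·(13.8624, 3.4656) = (0.877952, 0.219488)
∂E/∂y at (0.877952, 0.219488) = 2.633856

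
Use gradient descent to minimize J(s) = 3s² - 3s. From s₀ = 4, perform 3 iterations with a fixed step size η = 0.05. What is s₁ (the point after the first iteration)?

J′(s) = 6s - 3
Step 1: J′(4) = 21; s₁ = 4 − 0.05·21 = 2.95

2.95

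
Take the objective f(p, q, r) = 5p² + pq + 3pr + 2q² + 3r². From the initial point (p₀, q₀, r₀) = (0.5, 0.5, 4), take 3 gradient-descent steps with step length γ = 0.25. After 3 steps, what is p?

-14.75

∇f = (10p + q + 3r, p + 4q, 3p + 6r)
Step 1: at (0.5, 0.5, 4), ∇f = (17.5, 2.5, 25.5) → (0.5, 0.5, 4) − 0.25·(17.5, 2.5, 25.5) = (-3.875, -0.125, -2.375)
Step 2: at (-3.875, -0.125, -2.375), ∇f = (-46, -4.375, -25.875) → (-3.875, -0.125, -2.375) − 0.25·(-46, -4.375, -25.875) = (7.625, 0.96875, 4.09375)
Step 3: at (7.625, 0.96875, 4.09375), ∇f = (89.5, 11.5, 47.4375) → (7.625, 0.96875, 4.09375) − 0.25·(89.5, 11.5, 47.4375) = (-14.75, -1.90625, -7.765625)
p = -14.75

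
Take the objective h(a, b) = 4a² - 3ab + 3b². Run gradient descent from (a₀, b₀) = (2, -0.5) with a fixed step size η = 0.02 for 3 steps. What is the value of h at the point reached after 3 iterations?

∇h = (8a - 3b, -3a + 6b)
Step 1: at (2, -0.5), ∇h = (17.5, -9) → (2, -0.5) − 0.02·(17.5, -9) = (1.65, -0.32)
Step 2: at (1.65, -0.32), ∇h = (14.16, -6.87) → (1.65, -0.32) − 0.02·(14.16, -6.87) = (1.3668, -0.1826)
Step 3: at (1.3668, -0.1826), ∇h = (11.4822, -5.196) → (1.3668, -0.1826) − 0.02·(11.4822, -5.196) = (1.137156, -0.07868)
h(1.137156, -0.07868) = 5.459481002784

5.459481002784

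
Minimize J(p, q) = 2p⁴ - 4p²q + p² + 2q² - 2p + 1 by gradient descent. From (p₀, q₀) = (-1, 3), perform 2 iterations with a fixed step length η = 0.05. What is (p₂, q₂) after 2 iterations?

(-1.3656, 2.592)

∇J = (8p³ - 8pq + 2p - 2, -4p² + 4q)
Step 1: at (-1, 3), ∇J = (12, 8) → (-1, 3) − 0.05·(12, 8) = (-1.6, 2.6)
Step 2: at (-1.6, 2.6), ∇J = (-4.688, 0.16) → (-1.6, 2.6) − 0.05·(-4.688, 0.16) = (-1.3656, 2.592)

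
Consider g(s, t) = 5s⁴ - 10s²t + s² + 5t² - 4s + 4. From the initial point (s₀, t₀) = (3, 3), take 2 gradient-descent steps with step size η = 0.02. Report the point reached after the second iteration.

∇g = (20s³ - 20st + 2s - 4, -10s² + 10t)
(s₁, t₁) = (3, 3) − 0.02·(362, -60) = (-4.24, 4.2)
(s₂, t₂) = (-4.24, 4.2) − 0.02·(-1180.82048, -137.776) = (19.3764096, 6.95552)

(19.3764096, 6.95552)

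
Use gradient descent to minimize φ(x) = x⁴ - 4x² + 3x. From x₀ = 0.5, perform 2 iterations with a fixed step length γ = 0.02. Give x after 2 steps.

φ′(x) = 4x³ - 8x + 3
x₁ = 0.5 − 0.02·(-0.5) = 0.51
x₂ = 0.51 − 0.02·(-0.549396) = 0.52098792

0.52098792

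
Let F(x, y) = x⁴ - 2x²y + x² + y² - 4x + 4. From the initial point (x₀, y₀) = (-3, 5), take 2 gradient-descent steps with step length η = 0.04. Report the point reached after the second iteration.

∇F = (4x³ - 4xy + 2x - 4, -2x² + 2y)
(x₁, y₁) = (-3, 5) − 0.04·(-58, -8) = (-0.68, 5.32)
(x₂, y₂) = (-0.68, 5.32) − 0.04·(7.852672, 9.7152) = (-0.99410688, 4.931392)

(-0.99410688, 4.931392)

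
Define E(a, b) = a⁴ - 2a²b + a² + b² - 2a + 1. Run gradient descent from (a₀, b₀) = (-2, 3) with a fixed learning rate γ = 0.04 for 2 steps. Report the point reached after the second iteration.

∇E = (4a³ - 4ab + 2a - 2, -2a² + 2b)
(a₁, b₁) = (-2, 3) − 0.04·(-14, -2) = (-1.44, 3.08)
(a₂, b₂) = (-1.44, 3.08) − 0.04·(0.916864, 2.0128) = (-1.47667456, 2.999488)

(-1.47667456, 2.999488)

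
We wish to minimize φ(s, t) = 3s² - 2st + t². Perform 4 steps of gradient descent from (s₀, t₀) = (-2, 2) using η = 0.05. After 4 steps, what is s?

-0.1288

∇φ = (6s - 2t, -2s + 2t)
(s₁, t₁) = (-2, 2) − 0.05·(-16, 8) = (-1.2, 1.6)
(s₂, t₂) = (-1.2, 1.6) − 0.05·(-10.4, 5.6) = (-0.68, 1.32)
(s₃, t₃) = (-0.68, 1.32) − 0.05·(-6.72, 4) = (-0.344, 1.12)
(s₄, t₄) = (-0.344, 1.12) − 0.05·(-4.304, 2.928) = (-0.1288, 0.9736)
s = -0.1288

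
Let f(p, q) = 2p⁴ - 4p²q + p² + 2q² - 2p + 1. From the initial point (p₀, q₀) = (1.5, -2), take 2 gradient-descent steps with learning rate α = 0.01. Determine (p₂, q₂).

∇f = (8p³ - 8pq + 2p - 2, -4p² + 4q)
Step 1: at (1.5, -2), ∇f = (52, -17) → (1.5, -2) − 0.01·(52, -17) = (0.98, -1.83)
Step 2: at (0.98, -1.83), ∇f = (21.836736, -11.1616) → (0.98, -1.83) − 0.01·(21.836736, -11.1616) = (0.76163264, -1.718384)

(0.76163264, -1.718384)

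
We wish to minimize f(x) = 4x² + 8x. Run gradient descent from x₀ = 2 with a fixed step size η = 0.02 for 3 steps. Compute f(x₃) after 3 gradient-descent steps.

f′(x) = 8x + 8
x₁ = 2 − 0.02·24 = 1.52
x₂ = 1.52 − 0.02·20.16 = 1.1168
x₃ = 1.1168 − 0.02·16.9344 = 0.778112
f(0.778112) = 8.646729138176

8.646729138176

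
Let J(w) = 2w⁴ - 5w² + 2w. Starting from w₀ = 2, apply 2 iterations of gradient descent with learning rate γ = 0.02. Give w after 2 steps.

1.05444608

J′(w) = 8w³ - 10w + 2
Step 1: J′(2) = 46; w₁ = 2 − 0.02·46 = 1.08
Step 2: J′(1.08) = 1.277696; w₂ = 1.08 − 0.02·1.277696 = 1.05444608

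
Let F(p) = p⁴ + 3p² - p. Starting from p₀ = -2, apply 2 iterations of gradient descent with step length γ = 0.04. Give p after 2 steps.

-0.11072

F′(p) = 4p³ + 6p - 1
Step 1: F′(-2) = -45; p₁ = -2 − 0.04·(-45) = -0.2
Step 2: F′(-0.2) = -2.232; p₂ = -0.2 − 0.04·(-2.232) = -0.11072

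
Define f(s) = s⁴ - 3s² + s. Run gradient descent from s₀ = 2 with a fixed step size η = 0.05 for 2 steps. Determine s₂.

f′(s) = 4s³ - 6s + 1
Step 1: f′(2) = 21; s₁ = 2 − 0.05·21 = 0.95
Step 2: f′(0.95) = -1.2705; s₂ = 0.95 − 0.05·(-1.2705) = 1.013525

1.013525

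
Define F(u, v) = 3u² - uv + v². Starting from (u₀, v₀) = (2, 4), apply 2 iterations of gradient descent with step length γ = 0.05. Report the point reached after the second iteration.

∇F = (6u - v, -u + 2v)
(u₁, v₁) = (2, 4) − 0.05·(8, 6) = (1.6, 3.7)
(u₂, v₂) = (1.6, 3.7) − 0.05·(5.9, 5.8) = (1.305, 3.41)

(1.305, 3.41)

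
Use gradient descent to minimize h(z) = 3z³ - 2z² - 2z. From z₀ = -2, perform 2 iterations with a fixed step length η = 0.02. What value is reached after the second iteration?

h′(z) = 9z² - 4z - 2
z₁ = -2 − 0.02·42 = -2.84
z₂ = -2.84 − 0.02·81.9504 = -4.479008

-4.479008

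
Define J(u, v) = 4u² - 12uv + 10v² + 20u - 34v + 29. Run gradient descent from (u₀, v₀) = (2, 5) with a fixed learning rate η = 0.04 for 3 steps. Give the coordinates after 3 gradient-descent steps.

∇J = (8u - 12v + 20, -12u + 20v - 34)
Step 1: at (2, 5), ∇J = (-24, 42) → (2, 5) − 0.04·(-24, 42) = (2.96, 3.32)
Step 2: at (2.96, 3.32), ∇J = (3.84, -3.12) → (2.96, 3.32) − 0.04·(3.84, -3.12) = (2.8064, 3.4448)
Step 3: at (2.8064, 3.4448), ∇J = (1.1136, 1.2192) → (2.8064, 3.4448) − 0.04·(1.1136, 1.2192) = (2.761856, 3.396032)

(2.761856, 3.396032)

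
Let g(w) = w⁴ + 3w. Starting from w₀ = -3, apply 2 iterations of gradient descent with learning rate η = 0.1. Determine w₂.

g′(w) = 4w³ + 3
w₁ = -3 − 0.1·(-105) = 7.5
w₂ = 7.5 − 0.1·1690.5 = -161.55

-161.55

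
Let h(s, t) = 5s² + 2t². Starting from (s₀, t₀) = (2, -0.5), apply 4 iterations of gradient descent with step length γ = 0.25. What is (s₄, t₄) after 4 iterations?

(10.125, 0)

∇h = (10s, 4t)
(s₁, t₁) = (2, -0.5) − 0.25·(20, -2) = (-3, 0)
(s₂, t₂) = (-3, 0) − 0.25·(-30, 0) = (4.5, 0)
(s₃, t₃) = (4.5, 0) − 0.25·(45, 0) = (-6.75, 0)
(s₄, t₄) = (-6.75, 0) − 0.25·(-67.5, 0) = (10.125, 0)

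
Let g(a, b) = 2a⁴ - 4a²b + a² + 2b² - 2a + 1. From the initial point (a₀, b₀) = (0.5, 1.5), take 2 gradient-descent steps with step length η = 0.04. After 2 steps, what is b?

1.179616

∇g = (8a³ - 8ab + 2a - 2, -4a² + 4b)
(a₁, b₁) = (0.5, 1.5) − 0.04·(-6, 5) = (0.74, 1.3)
(a₂, b₂) = (0.74, 1.3) − 0.04·(-4.974208, 3.0096) = (0.93896832, 1.179616)
b = 1.179616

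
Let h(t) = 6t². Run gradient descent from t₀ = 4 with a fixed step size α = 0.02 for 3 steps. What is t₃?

h′(t) = 12t
t₁ = 4 − 0.02·48 = 3.04
t₂ = 3.04 − 0.02·36.48 = 2.3104
t₃ = 2.3104 − 0.02·27.7248 = 1.755904

1.755904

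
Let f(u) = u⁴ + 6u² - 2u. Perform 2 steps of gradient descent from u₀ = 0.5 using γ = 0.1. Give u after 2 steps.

f′(u) = 4u³ + 12u - 2
Step 1: f′(0.5) = 4.5; u₁ = 0.5 − 0.1·4.5 = 0.05
Step 2: f′(0.05) = -1.3995; u₂ = 0.05 − 0.1·(-1.3995) = 0.18995

0.18995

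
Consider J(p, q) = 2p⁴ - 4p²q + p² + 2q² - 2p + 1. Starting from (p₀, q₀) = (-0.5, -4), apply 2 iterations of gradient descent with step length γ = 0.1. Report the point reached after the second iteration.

∇J = (8p³ - 8pq + 2p - 2, -4p² + 4q)
Step 1: at (-0.5, -4), ∇J = (-20, -17) → (-0.5, -4) − 0.1·(-20, -17) = (1.5, -2.3)
Step 2: at (1.5, -2.3), ∇J = (55.6, -18.2) → (1.5, -2.3) − 0.1·(55.6, -18.2) = (-4.06, -0.48)

(-4.06, -0.48)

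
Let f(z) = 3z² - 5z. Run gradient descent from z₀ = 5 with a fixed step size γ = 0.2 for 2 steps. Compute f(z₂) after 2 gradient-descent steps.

-2

f′(z) = 6z - 5
z₁ = 5 − 0.2·25 = 0
z₂ = 0 − 0.2·(-5) = 1
f(1) = -2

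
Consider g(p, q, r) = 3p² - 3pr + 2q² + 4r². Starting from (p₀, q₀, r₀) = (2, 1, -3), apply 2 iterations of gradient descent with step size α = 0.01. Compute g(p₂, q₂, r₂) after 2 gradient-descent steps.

∇g = (6p - 3r, 4q, -3p + 8r)
Step 1: at (2, 1, -3), ∇g = (21, 4, -30) → (2, 1, -3) − 0.01·(21, 4, -30) = (1.79, 0.96, -2.7)
Step 2: at (1.79, 0.96, -2.7), ∇g = (18.84, 3.84, -26.97) → (1.79, 0.96, -2.7) − 0.01·(18.84, 3.84, -26.97) = (1.6016, 0.9216, -2.4303)
g(1.6016, 0.9216, -2.4303) = 44.6965986

44.6965986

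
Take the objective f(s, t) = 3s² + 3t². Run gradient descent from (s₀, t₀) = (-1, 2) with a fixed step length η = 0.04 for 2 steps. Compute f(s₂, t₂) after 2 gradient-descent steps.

∇f = (6s, 6t)
Step 1: at (-1, 2), ∇f = (-6, 12) → (-1, 2) − 0.04·(-6, 12) = (-0.76, 1.52)
Step 2: at (-0.76, 1.52), ∇f = (-4.56, 9.12) → (-0.76, 1.52) − 0.04·(-4.56, 9.12) = (-0.5776, 1.1552)
f(-0.5776, 1.1552) = 5.0043264

5.0043264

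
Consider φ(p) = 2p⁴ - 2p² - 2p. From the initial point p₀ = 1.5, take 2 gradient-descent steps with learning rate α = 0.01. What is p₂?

φ′(p) = 8p³ - 4p - 2
p₁ = 1.5 − 0.01·19 = 1.31
p₂ = 1.31 − 0.01·10.744728 = 1.20255272

1.20255272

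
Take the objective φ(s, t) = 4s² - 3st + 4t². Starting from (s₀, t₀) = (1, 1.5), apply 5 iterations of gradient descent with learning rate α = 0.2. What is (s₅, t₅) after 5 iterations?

(0.62208, -0.62208)

∇φ = (8s - 3t, -3s + 8t)
(s₁, t₁) = (1, 1.5) − 0.2·(3.5, 9) = (0.3, -0.3)
(s₂, t₂) = (0.3, -0.3) − 0.2·(3.3, -3.3) = (-0.36, 0.36)
(s₃, t₃) = (-0.36, 0.36) − 0.2·(-3.96, 3.96) = (0.432, -0.432)
(s₄, t₄) = (0.432, -0.432) − 0.2·(4.752, -4.752) = (-0.5184, 0.5184)
(s₅, t₅) = (-0.5184, 0.5184) − 0.2·(-5.7024, 5.7024) = (0.62208, -0.62208)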